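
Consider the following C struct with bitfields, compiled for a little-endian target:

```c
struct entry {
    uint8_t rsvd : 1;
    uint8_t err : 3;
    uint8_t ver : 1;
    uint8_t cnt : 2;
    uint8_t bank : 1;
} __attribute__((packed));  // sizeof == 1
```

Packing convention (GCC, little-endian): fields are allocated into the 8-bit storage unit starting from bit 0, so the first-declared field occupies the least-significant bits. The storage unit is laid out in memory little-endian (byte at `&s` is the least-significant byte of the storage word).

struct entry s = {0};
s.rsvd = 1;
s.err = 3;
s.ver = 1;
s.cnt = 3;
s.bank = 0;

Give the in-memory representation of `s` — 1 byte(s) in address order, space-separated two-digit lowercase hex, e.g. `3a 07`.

77

rsvd:1 = 1 → 0x1 << 0 → word 0x01
err:3 = 3 → 0x3 << 1 → word 0x07
ver:1 = 1 → 0x1 << 4 → word 0x17
cnt:2 = 3 → 0x3 << 5 → word 0x77
bank:1 = 0 → 0x0 << 7 → word 0x77
word = 0x77 → little-endian bytes:
  [0]=0x77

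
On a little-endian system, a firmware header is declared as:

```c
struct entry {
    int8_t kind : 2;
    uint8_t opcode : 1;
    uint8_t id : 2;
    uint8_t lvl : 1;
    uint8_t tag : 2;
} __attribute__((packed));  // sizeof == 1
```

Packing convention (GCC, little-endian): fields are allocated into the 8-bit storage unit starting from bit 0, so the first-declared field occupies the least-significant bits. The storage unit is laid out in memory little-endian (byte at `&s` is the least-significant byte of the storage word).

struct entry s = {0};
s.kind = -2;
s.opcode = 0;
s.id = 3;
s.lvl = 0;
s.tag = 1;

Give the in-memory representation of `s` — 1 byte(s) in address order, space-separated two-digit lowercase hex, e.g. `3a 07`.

[0+:2] kind=-2 & 0x3 = 0x2; word=0x02
[2+:1] opcode=0 & 0x1 = 0x0; word=0x02
[3+:2] id=3 & 0x3 = 0x3; word=0x1a
[5+:1] lvl=0 & 0x1 = 0x0; word=0x1a
[6+:2] tag=1 & 0x3 = 0x1; word=0x5a
word = 0x5a → little-endian bytes:
  [0]=0x5a

5a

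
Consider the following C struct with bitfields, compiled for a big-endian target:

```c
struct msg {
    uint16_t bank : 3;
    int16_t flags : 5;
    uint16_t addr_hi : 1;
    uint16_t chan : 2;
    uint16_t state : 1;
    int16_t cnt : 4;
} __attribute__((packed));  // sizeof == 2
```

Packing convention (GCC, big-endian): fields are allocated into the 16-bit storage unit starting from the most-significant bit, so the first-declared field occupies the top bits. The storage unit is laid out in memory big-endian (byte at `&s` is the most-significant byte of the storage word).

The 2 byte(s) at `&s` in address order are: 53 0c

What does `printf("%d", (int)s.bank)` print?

[0]=0x53 [1]=0x0c (big-endian) → word 0x530c
bank [13+:3] = (word>>13) & 0x7 = 2  ←
flags [8+:5] = (word>>8) & 0x1f = 19
addr_hi [7+:1] = (word>>7) & 0x1 = 0
chan [5+:2] = (word>>5) & 0x3 = 0
state [4+:1] = (word>>4) & 0x1 = 0
cnt [0+:4] = (word>>0) & 0xf = 12

2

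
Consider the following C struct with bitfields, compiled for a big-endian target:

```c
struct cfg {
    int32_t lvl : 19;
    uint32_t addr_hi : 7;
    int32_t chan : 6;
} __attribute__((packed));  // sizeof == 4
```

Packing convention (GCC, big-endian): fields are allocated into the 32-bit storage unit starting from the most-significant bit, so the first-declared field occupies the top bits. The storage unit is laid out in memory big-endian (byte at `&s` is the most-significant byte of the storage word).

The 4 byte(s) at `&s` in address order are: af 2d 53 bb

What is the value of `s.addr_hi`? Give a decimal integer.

[0]=0xaf [1]=0x2d [2]=0x53 [3]=0xbb (big-endian) → word 0xaf2d53bb
lvl [13+:19] = (word>>13) & 0x7ffff = 358762
addr_hi [6+:7] = (word>>6) & 0x7f = 78  ←
chan [0+:6] = (word>>0) & 0x3f = 59

78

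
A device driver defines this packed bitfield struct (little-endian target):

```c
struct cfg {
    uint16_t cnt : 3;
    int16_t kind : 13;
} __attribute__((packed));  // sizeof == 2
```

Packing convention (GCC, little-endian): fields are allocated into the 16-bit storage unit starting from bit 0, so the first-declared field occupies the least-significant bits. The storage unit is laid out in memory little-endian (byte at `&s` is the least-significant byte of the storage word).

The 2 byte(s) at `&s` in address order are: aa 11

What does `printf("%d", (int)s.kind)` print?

565

[0]=0xaa [1]=0x11 (little-endian) → word 0x11aa
cnt [0+:3] = (word>>0) & 0x7 = 2
kind [3+:13] = (word>>3) & 0x1fff = 565  ←
kind signed 13b, MSB=0: value = 565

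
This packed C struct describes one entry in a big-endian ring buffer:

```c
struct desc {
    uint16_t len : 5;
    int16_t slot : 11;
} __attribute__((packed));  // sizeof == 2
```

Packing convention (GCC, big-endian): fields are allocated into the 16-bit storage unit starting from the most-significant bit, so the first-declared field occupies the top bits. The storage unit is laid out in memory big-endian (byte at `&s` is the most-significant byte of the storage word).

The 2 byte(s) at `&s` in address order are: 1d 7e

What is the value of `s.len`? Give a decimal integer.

3

[0]=0x1d [1]=0x7e (big-endian) → word 0x1d7e
len:5 @ bit 11 → (0x1d7e>>11)&0x1f = 0x3  ←
slot:11 @ bit 0 → (0x1d7e>>0)&0x7ff = 0x57e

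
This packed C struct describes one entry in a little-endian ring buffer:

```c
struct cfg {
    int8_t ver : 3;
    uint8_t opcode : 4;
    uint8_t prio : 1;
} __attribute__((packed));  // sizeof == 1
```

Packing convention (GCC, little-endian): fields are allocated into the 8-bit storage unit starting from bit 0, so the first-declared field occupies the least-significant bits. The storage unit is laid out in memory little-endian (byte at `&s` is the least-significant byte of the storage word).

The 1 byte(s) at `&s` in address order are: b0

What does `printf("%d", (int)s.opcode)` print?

[0]=0xb0 (little-endian) → word 0xb0
ver:3 @ bit 0 → (0xb0>>0)&0x7 = 0x0
opcode:4 @ bit 3 → (0xb0>>3)&0xf = 0x6  ←
prio:1 @ bit 7 → (0xb0>>7)&0x1 = 0x1

6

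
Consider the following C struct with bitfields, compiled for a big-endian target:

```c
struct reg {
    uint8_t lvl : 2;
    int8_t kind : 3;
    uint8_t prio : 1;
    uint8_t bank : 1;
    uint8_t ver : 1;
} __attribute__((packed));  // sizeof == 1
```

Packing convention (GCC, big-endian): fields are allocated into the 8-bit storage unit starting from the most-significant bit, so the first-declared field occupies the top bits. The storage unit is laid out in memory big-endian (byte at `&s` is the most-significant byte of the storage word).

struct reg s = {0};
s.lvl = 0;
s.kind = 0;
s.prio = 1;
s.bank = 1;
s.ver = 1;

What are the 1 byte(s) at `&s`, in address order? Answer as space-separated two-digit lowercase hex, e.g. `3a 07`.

[6+:2] lvl=0 & 0x3 = 0x0; word=0x00
[3+:3] kind=0 & 0x7 = 0x0; word=0x00
[2+:1] prio=1 & 0x1 = 0x1; word=0x04
[1+:1] bank=1 & 0x1 = 0x1; word=0x06
[0+:1] ver=1 & 0x1 = 0x1; word=0x07
word = 0x07 → big-endian bytes:
  [0]=0x07

07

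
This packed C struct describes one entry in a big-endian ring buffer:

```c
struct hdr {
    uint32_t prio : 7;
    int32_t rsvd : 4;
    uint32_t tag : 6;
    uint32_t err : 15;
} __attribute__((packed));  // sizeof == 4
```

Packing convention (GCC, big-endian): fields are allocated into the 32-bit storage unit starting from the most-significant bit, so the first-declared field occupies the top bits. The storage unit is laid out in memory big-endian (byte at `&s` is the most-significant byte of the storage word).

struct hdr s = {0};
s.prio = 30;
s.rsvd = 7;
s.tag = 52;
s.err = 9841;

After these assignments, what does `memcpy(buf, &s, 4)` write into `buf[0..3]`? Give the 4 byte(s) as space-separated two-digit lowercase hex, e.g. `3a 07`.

3c fa 26 71

prio:7 = 30 → 0x1e << 25 → word 0x3c000000
rsvd:4 = 7 → 0x7 << 21 → word 0x3ce00000
tag:6 = 52 → 0x34 << 15 → word 0x3cfa0000
err:15 = 9841 → 0x2671 << 0 → word 0x3cfa2671
word = 0x3cfa2671 → big-endian bytes:
  [0]=0x3c  [1]=0xfa  [2]=0x26  [3]=0x71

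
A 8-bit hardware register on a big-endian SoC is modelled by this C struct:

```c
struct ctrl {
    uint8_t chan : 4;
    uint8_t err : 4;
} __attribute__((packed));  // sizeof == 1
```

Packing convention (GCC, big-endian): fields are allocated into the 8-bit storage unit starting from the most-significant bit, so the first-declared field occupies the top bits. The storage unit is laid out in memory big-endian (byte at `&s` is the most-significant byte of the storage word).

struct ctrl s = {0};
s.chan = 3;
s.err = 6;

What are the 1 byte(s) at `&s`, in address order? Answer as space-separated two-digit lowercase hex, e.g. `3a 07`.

[4+:4] chan=3 & 0xf = 0x3; word=0x30
[0+:4] err=6 & 0xf = 0x6; word=0x36
word = 0x36 → big-endian bytes:
  [0]=0x36

36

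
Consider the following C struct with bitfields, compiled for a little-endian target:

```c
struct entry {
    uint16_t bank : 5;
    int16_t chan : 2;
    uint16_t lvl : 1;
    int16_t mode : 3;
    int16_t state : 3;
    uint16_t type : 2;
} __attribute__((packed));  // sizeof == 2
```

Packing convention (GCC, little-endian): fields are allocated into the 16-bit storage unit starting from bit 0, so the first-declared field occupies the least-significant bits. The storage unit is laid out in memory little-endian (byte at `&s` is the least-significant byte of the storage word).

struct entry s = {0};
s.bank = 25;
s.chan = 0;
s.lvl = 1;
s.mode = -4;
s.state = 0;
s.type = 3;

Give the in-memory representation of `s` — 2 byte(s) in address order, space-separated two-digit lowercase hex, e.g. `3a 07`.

bank:5 = 25 → 0x19 << 0 → word 0x0019
chan:2 = 0 → 0x0 << 5 → word 0x0019
lvl:1 = 1 → 0x1 << 7 → word 0x0099
mode:3 = -4 → 0x4 << 8 → word 0x0499
state:3 = 0 → 0x0 << 11 → word 0x0499
type:2 = 3 → 0x3 << 14 → word 0xc499
word = 0xc499 → little-endian bytes:
  [0]=0x99  [1]=0xc4

99 c4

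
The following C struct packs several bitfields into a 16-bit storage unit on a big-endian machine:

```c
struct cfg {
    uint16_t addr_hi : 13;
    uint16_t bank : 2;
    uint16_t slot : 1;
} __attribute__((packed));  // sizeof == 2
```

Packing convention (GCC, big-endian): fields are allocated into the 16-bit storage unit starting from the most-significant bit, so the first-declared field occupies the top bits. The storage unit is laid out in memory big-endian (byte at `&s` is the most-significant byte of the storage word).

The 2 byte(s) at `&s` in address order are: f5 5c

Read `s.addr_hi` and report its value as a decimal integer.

7851

[0]=0xf5 [1]=0x5c (big-endian) → word 0xf55c
addr_hi:13 @ bit 3 → (0xf55c>>3)&0x1fff = 0x1eab  ←
bank:2 @ bit 1 → (0xf55c>>1)&0x3 = 0x2
slot:1 @ bit 0 → (0xf55c>>0)&0x1 = 0x0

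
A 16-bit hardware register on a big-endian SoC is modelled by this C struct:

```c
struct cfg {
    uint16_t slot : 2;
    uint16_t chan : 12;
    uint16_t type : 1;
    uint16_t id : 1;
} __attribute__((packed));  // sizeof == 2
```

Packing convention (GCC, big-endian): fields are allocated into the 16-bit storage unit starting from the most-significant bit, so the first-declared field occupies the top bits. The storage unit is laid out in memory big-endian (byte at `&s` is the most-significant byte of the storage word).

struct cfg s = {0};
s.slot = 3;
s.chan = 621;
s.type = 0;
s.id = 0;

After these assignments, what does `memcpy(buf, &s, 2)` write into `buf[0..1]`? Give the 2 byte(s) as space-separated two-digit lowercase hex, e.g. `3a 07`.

slot:2 = 3 → 0x3 << 14 → word 0xc000
chan:12 = 621 → 0x26d << 2 → word 0xc9b4
type:1 = 0 → 0x0 << 1 → word 0xc9b4
id:1 = 0 → 0x0 << 0 → word 0xc9b4
word = 0xc9b4 → big-endian bytes:
  [0]=0xc9  [1]=0xb4

c9 b4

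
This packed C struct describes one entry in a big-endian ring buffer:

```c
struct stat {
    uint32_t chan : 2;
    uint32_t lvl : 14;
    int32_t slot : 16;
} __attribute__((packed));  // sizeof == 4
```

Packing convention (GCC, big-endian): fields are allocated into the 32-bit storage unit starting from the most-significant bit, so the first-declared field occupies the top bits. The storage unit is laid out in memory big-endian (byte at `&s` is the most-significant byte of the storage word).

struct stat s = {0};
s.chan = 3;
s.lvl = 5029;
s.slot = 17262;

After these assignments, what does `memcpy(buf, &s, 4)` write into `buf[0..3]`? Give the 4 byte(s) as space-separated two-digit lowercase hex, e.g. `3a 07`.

d3 a5 43 6e

[30+:2] chan=3 & 0x3 = 0x3; word=0xc0000000
[16+:14] lvl=5029 & 0x3fff = 0x13a5; word=0xd3a50000
[0+:16] slot=17262 & 0xffff = 0x436e; word=0xd3a5436e
word = 0xd3a5436e → big-endian bytes:
  [0]=0xd3  [1]=0xa5  [2]=0x43  [3]=0x6e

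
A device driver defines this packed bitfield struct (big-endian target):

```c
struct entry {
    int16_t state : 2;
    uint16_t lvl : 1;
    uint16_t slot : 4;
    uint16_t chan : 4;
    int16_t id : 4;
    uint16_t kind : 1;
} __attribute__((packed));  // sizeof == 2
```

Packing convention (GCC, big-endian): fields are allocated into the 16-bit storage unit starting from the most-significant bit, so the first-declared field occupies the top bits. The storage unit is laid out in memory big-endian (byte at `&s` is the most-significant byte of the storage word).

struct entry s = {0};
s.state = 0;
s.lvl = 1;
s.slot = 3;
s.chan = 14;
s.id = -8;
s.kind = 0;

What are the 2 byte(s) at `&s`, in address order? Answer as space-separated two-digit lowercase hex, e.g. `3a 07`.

[14+:2] state=0 & 0x3 = 0x0; word=0x0000
[13+:1] lvl=1 & 0x1 = 0x1; word=0x2000
[9+:4] slot=3 & 0xf = 0x3; word=0x2600
[5+:4] chan=14 & 0xf = 0xe; word=0x27c0
[1+:4] id=-8 & 0xf = 0x8; word=0x27d0
[0+:1] kind=0 & 0x1 = 0x0; word=0x27d0
word = 0x27d0 → big-endian bytes:
  [0]=0x27  [1]=0xd0

27 d0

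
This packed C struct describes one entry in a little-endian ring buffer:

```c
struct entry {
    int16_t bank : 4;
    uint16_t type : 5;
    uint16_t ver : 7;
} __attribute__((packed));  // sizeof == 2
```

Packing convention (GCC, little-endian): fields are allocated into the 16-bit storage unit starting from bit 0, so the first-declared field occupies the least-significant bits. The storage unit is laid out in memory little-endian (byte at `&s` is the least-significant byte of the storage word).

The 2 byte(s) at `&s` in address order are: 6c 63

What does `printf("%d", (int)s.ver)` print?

[0]=0x6c [1]=0x63 (little-endian) → word 0x636c
bank [0+:4] = (word>>0) & 0xf = 12
type [4+:5] = (word>>4) & 0x1f = 22
ver [9+:7] = (word>>9) & 0x7f = 49  ←

49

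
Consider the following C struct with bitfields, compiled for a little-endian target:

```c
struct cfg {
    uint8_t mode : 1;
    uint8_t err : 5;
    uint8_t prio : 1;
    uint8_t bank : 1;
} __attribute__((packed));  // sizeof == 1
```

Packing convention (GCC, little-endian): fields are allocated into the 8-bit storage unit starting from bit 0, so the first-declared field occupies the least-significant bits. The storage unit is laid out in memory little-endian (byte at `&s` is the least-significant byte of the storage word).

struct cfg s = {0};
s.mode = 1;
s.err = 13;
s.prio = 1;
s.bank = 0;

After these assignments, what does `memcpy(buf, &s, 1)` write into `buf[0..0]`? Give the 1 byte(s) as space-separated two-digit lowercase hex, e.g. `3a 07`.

mode:1 = 1 → 0x1 << 0 → word 0x01
err:5 = 13 → 0xd << 1 → word 0x1b
prio:1 = 1 → 0x1 << 6 → word 0x5b
bank:1 = 0 → 0x0 << 7 → word 0x5b
word = 0x5b → little-endian bytes:
  [0]=0x5b

5b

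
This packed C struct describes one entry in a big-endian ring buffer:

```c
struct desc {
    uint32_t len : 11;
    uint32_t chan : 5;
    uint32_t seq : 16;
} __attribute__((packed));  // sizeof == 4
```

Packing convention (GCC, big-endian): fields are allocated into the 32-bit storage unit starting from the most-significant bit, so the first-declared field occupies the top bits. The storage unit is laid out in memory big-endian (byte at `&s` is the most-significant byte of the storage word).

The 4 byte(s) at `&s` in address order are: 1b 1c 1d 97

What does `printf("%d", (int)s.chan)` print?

28

[0]=0x1b [1]=0x1c [2]=0x1d [3]=0x97 (big-endian) → word 0x1b1c1d97
len:11 @ bit 21 → (0x1b1c1d97>>21)&0x7ff = 0xd8
chan:5 @ bit 16 → (0x1b1c1d97>>16)&0x1f = 0x1c  ←
seq:16 @ bit 0 → (0x1b1c1d97>>0)&0xffff = 0x1d97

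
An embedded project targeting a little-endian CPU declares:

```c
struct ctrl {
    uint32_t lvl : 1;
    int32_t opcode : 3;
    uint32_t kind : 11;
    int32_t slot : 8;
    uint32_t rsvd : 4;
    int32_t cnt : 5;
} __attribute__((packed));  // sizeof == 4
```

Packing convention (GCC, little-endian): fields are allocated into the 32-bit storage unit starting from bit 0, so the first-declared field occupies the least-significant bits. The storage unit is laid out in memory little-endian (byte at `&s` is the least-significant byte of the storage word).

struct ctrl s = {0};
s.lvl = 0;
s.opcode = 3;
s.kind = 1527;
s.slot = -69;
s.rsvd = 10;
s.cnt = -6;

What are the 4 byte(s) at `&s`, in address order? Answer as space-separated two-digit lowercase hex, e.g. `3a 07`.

[0+:1] lvl=0 & 0x1 = 0x0; word=0x00000000
[1+:3] opcode=3 & 0x7 = 0x3; word=0x00000006
[4+:11] kind=1527 & 0x7ff = 0x5f7; word=0x00005f76
[15+:8] slot=-69 & 0xff = 0xbb; word=0x005ddf76
[23+:4] rsvd=10 & 0xf = 0xa; word=0x055ddf76
[27+:5] cnt=-6 & 0x1f = 0x1a; word=0xd55ddf76
word = 0xd55ddf76 → little-endian bytes:
  [0]=0x76  [1]=0xdf  [2]=0x5d  [3]=0xd5

76 df 5d d5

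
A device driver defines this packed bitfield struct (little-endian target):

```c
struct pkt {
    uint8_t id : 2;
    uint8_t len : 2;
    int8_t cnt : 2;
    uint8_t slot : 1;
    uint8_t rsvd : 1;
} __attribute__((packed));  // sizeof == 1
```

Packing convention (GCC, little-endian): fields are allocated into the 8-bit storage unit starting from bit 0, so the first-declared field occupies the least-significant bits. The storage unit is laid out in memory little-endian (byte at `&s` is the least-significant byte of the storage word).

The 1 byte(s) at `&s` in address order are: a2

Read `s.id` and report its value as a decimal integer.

[0]=0xa2 (little-endian) → word 0xa2
id [0+:2] = (word>>0) & 0x3 = 2  ←
len [2+:2] = (word>>2) & 0x3 = 0
cnt [4+:2] = (word>>4) & 0x3 = 2
slot [6+:1] = (word>>6) & 0x1 = 0
rsvd [7+:1] = (word>>7) & 0x1 = 1

2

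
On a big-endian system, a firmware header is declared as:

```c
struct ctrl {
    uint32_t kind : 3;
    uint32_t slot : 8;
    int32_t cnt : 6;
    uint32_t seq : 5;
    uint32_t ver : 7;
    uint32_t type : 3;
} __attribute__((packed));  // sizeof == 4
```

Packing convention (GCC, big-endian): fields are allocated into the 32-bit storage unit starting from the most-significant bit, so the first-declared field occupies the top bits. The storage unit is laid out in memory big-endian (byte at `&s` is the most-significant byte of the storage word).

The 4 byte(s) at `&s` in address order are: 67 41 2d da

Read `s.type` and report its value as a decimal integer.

2

[0]=0x67 [1]=0x41 [2]=0x2d [3]=0xda (big-endian) → word 0x67412dda
kind:3 @ bit 29 → (0x67412dda>>29)&0x7 = 0x3
slot:8 @ bit 21 → (0x67412dda>>21)&0xff = 0x3a
cnt:6 @ bit 15 → (0x67412dda>>15)&0x3f = 0x2
seq:5 @ bit 10 → (0x67412dda>>10)&0x1f = 0xb
ver:7 @ bit 3 → (0x67412dda>>3)&0x7f = 0x3b
type:3 @ bit 0 → (0x67412dda>>0)&0x7 = 0x2  ←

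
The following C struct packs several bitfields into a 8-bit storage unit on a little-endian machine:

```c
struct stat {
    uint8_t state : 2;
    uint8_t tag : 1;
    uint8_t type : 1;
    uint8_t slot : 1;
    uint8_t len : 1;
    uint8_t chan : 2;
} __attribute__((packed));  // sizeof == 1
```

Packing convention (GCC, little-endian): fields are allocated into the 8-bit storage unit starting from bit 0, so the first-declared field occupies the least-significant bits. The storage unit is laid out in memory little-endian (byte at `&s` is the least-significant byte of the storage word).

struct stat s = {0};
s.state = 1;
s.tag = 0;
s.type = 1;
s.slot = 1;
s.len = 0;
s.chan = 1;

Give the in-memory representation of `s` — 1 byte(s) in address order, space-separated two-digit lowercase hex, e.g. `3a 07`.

state:2 = 1 → 0x1 << 0 → word 0x01
tag:1 = 0 → 0x0 << 2 → word 0x01
type:1 = 1 → 0x1 << 3 → word 0x09
slot:1 = 1 → 0x1 << 4 → word 0x19
len:1 = 0 → 0x0 << 5 → word 0x19
chan:2 = 1 → 0x1 << 6 → word 0x59
word = 0x59 → little-endian bytes:
  [0]=0x59

59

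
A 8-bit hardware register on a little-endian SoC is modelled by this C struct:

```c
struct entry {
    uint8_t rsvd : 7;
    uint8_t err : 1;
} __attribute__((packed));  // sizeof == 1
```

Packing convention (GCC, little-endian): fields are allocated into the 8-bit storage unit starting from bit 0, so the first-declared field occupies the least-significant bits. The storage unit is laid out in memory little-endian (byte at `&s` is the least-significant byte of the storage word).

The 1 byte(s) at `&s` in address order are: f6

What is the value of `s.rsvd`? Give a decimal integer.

118

[0]=0xf6 (little-endian) → word 0xf6
rsvd:7 @ bit 0 → (0xf6>>0)&0x7f = 0x76  ←
err:1 @ bit 7 → (0xf6>>7)&0x1 = 0x1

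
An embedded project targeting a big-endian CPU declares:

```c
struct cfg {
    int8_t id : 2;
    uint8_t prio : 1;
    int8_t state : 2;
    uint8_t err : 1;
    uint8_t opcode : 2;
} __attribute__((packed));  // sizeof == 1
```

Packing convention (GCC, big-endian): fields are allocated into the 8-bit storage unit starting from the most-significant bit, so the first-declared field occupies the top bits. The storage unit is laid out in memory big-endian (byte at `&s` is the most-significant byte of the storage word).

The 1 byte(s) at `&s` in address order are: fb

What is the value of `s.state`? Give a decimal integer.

[0]=0xfb (big-endian) → word 0xfb
id:2 @ bit 6 → (0xfb>>6)&0x3 = 0x3
prio:1 @ bit 5 → (0xfb>>5)&0x1 = 0x1
state:2 @ bit 3 → (0xfb>>3)&0x3 = 0x3  ←
err:1 @ bit 2 → (0xfb>>2)&0x1 = 0x0
opcode:2 @ bit 0 → (0xfb>>0)&0x3 = 0x3
state signed 2b, MSB=1: 3 - 4 = -1

-1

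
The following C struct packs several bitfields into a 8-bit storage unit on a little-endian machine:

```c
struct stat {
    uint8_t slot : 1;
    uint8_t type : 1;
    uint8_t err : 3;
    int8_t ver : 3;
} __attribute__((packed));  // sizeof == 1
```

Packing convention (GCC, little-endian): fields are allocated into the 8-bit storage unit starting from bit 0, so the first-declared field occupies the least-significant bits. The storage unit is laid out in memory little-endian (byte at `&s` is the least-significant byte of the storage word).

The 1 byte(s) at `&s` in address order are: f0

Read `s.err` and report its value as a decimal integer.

4

[0]=0xf0 (little-endian) → word 0xf0
slot [0+:1] = (word>>0) & 0x1 = 0
type [1+:1] = (word>>1) & 0x1 = 0
err [2+:3] = (word>>2) & 0x7 = 4  ←
ver [5+:3] = (word>>5) & 0x7 = 7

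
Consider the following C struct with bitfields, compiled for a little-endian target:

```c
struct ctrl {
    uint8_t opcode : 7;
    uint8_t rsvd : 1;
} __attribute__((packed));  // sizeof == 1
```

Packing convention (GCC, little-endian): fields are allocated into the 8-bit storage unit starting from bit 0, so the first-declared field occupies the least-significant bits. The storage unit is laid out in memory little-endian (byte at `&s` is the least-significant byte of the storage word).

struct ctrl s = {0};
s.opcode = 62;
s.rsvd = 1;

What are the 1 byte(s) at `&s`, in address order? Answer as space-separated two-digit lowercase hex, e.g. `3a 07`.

be

[0+:7] opcode=62 & 0x7f = 0x3e; word=0x3e
[7+:1] rsvd=1 & 0x1 = 0x1; word=0xbe
word = 0xbe → little-endian bytes:
  [0]=0xbe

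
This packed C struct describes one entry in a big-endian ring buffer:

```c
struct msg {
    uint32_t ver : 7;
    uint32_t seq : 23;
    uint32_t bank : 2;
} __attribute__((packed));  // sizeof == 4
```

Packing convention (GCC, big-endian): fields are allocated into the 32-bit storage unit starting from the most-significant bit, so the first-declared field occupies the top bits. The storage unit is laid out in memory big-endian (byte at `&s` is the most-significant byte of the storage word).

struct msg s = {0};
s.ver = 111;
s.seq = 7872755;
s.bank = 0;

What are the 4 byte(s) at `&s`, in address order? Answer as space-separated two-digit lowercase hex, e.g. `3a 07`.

ver (7b) val=111 bits=0x6f at bit 25: 0xde000000
seq (23b) val=7872755 bits=0x7820f3 at bit 2: 0xdfe083cc
bank (2b) val=0 bits=0x0 at bit 0: 0xdfe083cc
word = 0xdfe083cc → big-endian bytes:
  [0]=0xdf  [1]=0xe0  [2]=0x83  [3]=0xcc

df e0 83 cc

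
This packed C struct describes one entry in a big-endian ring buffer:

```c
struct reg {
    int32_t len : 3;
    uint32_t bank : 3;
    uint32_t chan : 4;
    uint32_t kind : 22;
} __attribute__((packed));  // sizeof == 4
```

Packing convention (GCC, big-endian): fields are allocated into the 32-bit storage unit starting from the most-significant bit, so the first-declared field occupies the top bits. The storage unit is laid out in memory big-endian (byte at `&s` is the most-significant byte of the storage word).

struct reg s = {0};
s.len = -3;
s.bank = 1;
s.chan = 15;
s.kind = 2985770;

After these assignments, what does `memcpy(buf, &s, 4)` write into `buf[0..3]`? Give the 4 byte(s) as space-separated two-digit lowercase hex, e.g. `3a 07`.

a7 ed 8f 2a

[29+:3] len=-3 & 0x7 = 0x5; word=0xa0000000
[26+:3] bank=1 & 0x7 = 0x1; word=0xa4000000
[22+:4] chan=15 & 0xf = 0xf; word=0xa7c00000
[0+:22] kind=2985770 & 0x3fffff = 0x2d8f2a; word=0xa7ed8f2a
word = 0xa7ed8f2a → big-endian bytes:
  [0]=0xa7  [1]=0xed  [2]=0x8f  [3]=0x2a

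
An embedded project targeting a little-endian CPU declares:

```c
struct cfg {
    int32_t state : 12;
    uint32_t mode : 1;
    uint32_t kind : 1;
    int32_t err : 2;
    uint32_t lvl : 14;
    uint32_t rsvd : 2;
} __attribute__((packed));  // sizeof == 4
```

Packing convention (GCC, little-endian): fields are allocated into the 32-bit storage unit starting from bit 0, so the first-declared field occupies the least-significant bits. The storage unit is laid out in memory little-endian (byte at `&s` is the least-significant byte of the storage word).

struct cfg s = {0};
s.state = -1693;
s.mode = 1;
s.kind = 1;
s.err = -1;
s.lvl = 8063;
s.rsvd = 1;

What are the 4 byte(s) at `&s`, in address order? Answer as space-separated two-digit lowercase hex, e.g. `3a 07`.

[0+:12] state=-1693 & 0xfff = 0x963; word=0x00000963
[12+:1] mode=1 & 0x1 = 0x1; word=0x00001963
[13+:1] kind=1 & 0x1 = 0x1; word=0x00003963
[14+:2] err=-1 & 0x3 = 0x3; word=0x0000f963
[16+:14] lvl=8063 & 0x3fff = 0x1f7f; word=0x1f7ff963
[30+:2] rsvd=1 & 0x3 = 0x1; word=0x5f7ff963
word = 0x5f7ff963 → little-endian bytes:
  [0]=0x63  [1]=0xf9  [2]=0x7f  [3]=0x5f

63 f9 7f 5f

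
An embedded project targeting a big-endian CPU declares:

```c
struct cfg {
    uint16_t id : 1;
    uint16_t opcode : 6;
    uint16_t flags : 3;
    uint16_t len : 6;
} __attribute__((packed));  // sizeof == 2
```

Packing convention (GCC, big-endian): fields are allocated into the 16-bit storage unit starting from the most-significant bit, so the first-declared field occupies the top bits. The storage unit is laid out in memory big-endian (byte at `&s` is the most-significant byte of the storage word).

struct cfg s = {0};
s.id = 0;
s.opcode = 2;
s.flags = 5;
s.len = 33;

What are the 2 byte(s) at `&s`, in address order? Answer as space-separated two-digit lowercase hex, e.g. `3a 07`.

[15+:1] id=0 & 0x1 = 0x0; word=0x0000
[9+:6] opcode=2 & 0x3f = 0x2; word=0x0400
[6+:3] flags=5 & 0x7 = 0x5; word=0x0540
[0+:6] len=33 & 0x3f = 0x21; word=0x0561
word = 0x0561 → big-endian bytes:
  [0]=0x05  [1]=0x61

05 61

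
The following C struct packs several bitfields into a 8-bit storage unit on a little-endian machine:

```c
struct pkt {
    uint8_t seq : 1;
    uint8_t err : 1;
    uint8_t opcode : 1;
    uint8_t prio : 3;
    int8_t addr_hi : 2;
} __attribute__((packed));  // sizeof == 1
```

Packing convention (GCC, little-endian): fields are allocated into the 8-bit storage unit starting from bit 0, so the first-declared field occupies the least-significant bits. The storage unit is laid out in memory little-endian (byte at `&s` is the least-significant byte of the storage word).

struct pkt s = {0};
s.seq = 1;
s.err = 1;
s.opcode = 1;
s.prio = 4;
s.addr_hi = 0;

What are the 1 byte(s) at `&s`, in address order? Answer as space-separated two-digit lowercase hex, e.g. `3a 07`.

[0+:1] seq=1 & 0x1 = 0x1; word=0x01
[1+:1] err=1 & 0x1 = 0x1; word=0x03
[2+:1] opcode=1 & 0x1 = 0x1; word=0x07
[3+:3] prio=4 & 0x7 = 0x4; word=0x27
[6+:2] addr_hi=0 & 0x3 = 0x0; word=0x27
word = 0x27 → little-endian bytes:
  [0]=0x27

27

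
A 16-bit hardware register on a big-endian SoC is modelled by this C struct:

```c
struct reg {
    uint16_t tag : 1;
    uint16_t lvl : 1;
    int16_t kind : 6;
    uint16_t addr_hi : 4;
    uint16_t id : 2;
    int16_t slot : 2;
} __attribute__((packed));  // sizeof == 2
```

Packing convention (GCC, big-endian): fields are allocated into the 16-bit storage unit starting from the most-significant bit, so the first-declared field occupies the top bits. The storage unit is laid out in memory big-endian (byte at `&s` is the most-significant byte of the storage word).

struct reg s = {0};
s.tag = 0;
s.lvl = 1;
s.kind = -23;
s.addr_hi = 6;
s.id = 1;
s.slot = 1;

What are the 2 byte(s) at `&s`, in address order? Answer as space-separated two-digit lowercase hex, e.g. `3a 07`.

tag (1b) val=0 bits=0x0 at bit 15: 0x0000
lvl (1b) val=1 bits=0x1 at bit 14: 0x4000
kind (6b) val=-23 bits=0x29 at bit 8: 0x6900
addr_hi (4b) val=6 bits=0x6 at bit 4: 0x6960
id (2b) val=1 bits=0x1 at bit 2: 0x6964
slot (2b) val=1 bits=0x1 at bit 0: 0x6965
word = 0x6965 → big-endian bytes:
  [0]=0x69  [1]=0x65

69 65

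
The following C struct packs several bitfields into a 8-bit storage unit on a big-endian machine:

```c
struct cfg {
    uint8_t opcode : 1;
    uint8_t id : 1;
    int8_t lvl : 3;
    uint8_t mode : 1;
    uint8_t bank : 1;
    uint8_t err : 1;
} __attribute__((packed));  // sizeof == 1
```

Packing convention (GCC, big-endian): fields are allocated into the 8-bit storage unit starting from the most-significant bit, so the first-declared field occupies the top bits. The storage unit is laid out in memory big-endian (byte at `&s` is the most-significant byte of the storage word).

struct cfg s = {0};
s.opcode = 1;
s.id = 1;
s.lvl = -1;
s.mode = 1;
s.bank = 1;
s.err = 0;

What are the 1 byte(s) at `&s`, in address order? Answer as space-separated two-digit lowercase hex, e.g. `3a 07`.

fe

[7+:1] opcode=1 & 0x1 = 0x1; word=0x80
[6+:1] id=1 & 0x1 = 0x1; word=0xc0
[3+:3] lvl=-1 & 0x7 = 0x7; word=0xf8
[2+:1] mode=1 & 0x1 = 0x1; word=0xfc
[1+:1] bank=1 & 0x1 = 0x1; word=0xfe
[0+:1] err=0 & 0x1 = 0x0; word=0xfe
word = 0xfe → big-endian bytes:
  [0]=0xfe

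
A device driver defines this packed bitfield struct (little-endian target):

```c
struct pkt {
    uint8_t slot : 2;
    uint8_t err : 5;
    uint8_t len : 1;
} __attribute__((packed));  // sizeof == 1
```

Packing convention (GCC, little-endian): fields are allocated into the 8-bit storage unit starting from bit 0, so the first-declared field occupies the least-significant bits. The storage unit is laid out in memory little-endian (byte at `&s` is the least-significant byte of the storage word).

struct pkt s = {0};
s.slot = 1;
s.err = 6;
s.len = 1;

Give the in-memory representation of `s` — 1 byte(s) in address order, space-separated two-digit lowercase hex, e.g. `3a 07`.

99

slot (2b) val=1 bits=0x1 at bit 0: 0x01
err (5b) val=6 bits=0x6 at bit 2: 0x19
len (1b) val=1 bits=0x1 at bit 7: 0x99
word = 0x99 → little-endian bytes:
  [0]=0x99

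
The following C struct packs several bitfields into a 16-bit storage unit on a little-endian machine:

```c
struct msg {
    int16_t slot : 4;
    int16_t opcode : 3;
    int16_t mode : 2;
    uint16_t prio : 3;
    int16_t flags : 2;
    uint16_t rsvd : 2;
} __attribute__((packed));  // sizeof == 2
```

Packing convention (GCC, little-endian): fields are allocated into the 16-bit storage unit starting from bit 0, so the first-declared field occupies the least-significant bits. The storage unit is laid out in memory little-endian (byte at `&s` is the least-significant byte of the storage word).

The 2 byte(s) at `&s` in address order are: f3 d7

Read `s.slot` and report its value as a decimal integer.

[0]=0xf3 [1]=0xd7 (little-endian) → word 0xd7f3
slot:4 @ bit 0 → (0xd7f3>>0)&0xf = 0x3  ←
opcode:3 @ bit 4 → (0xd7f3>>4)&0x7 = 0x7
mode:2 @ bit 7 → (0xd7f3>>7)&0x3 = 0x3
prio:3 @ bit 9 → (0xd7f3>>9)&0x7 = 0x3
flags:2 @ bit 12 → (0xd7f3>>12)&0x3 = 0x1
rsvd:2 @ bit 14 → (0xd7f3>>14)&0x3 = 0x3
slot signed 4b, MSB=0: value = 3

3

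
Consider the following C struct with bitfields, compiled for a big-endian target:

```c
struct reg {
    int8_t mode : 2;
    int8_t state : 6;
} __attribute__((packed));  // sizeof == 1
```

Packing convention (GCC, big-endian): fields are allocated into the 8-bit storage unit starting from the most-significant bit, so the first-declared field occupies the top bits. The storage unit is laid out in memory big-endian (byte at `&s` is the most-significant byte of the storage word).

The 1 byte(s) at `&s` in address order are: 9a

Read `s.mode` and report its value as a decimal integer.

[0]=0x9a (big-endian) → word 0x9a
mode [6+:2] = (word>>6) & 0x3 = 2  ←
state [0+:6] = (word>>0) & 0x3f = 26
mode signed 2b, MSB=1: 2 - 4 = -2

-2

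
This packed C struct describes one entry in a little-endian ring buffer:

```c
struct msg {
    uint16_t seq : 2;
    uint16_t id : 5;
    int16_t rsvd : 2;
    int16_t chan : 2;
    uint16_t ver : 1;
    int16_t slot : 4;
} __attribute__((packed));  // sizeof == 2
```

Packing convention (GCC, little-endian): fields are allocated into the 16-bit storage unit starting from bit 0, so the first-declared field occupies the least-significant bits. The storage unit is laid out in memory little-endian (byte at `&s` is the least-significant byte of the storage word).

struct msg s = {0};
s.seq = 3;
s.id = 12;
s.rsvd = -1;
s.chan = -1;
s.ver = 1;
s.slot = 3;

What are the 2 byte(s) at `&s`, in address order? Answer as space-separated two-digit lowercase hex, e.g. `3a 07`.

seq (2b) val=3 bits=0x3 at bit 0: 0x0003
id (5b) val=12 bits=0xc at bit 2: 0x0033
rsvd (2b) val=-1 bits=0x3 at bit 7: 0x01b3
chan (2b) val=-1 bits=0x3 at bit 9: 0x07b3
ver (1b) val=1 bits=0x1 at bit 11: 0x0fb3
slot (4b) val=3 bits=0x3 at bit 12: 0x3fb3
word = 0x3fb3 → little-endian bytes:
  [0]=0xb3  [1]=0x3f

b3 3f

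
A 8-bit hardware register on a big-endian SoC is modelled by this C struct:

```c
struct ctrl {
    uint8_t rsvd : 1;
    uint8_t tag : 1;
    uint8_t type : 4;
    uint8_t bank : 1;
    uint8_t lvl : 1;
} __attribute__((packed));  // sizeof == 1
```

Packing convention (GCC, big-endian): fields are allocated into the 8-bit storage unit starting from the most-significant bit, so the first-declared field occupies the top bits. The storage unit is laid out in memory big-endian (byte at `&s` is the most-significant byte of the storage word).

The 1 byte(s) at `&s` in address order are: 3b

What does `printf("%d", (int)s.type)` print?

14

[0]=0x3b (big-endian) → word 0x3b
rsvd [7+:1] = (word>>7) & 0x1 = 0
tag [6+:1] = (word>>6) & 0x1 = 0
type [2+:4] = (word>>2) & 0xf = 14  ←
bank [1+:1] = (word>>1) & 0x1 = 1
lvl [0+:1] = (word>>0) & 0x1 = 1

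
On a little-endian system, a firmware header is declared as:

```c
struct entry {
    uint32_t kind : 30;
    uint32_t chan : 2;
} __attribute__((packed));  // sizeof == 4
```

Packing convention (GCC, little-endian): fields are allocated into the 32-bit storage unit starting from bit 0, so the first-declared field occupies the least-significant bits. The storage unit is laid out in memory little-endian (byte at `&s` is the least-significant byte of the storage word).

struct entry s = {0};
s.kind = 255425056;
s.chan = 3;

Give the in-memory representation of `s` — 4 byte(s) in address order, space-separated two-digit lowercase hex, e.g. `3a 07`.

20 7a 39 cf

[0+:30] kind=255425056 & 0x3fffffff = 0xf397a20; word=0x0f397a20
[30+:2] chan=3 & 0x3 = 0x3; word=0xcf397a20
word = 0xcf397a20 → little-endian bytes:
  [0]=0x20  [1]=0x7a  [2]=0x39  [3]=0xcf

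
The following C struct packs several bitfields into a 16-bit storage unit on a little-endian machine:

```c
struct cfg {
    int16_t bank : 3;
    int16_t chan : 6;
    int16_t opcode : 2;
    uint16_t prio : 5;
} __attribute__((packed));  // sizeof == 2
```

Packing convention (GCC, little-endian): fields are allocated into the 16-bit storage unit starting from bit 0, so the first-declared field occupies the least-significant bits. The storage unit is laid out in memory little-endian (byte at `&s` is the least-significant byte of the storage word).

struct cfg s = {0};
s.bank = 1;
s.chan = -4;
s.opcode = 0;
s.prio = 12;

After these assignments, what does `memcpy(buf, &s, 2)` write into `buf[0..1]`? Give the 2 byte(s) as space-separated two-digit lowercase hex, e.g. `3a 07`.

e1 61

bank (3b) val=1 bits=0x1 at bit 0: 0x0001
chan (6b) val=-4 bits=0x3c at bit 3: 0x01e1
opcode (2b) val=0 bits=0x0 at bit 9: 0x01e1
prio (5b) val=12 bits=0xc at bit 11: 0x61e1
word = 0x61e1 → little-endian bytes:
  [0]=0xe1  [1]=0x61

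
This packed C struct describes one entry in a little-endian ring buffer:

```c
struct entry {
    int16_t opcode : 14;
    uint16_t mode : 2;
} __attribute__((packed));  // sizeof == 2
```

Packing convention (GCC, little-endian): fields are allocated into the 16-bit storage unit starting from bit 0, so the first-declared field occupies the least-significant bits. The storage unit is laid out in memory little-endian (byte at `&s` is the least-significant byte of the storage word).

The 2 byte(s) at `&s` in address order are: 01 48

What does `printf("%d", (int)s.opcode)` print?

2049

[0]=0x01 [1]=0x48 (little-endian) → word 0x4801
opcode [0+:14] = (word>>0) & 0x3fff = 2049  ←
mode [14+:2] = (word>>14) & 0x3 = 1
opcode signed 14b, MSB=0: value = 2049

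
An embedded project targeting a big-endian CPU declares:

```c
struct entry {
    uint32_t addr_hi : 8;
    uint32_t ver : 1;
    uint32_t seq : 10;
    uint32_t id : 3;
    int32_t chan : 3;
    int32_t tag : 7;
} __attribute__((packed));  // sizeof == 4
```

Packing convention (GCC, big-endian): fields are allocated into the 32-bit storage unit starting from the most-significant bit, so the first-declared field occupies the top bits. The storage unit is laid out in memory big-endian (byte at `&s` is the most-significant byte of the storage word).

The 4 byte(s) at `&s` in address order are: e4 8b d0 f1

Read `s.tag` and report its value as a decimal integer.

[0]=0xe4 [1]=0x8b [2]=0xd0 [3]=0xf1 (big-endian) → word 0xe48bd0f1
addr_hi [24+:8] = (word>>24) & 0xff = 228
ver [23+:1] = (word>>23) & 0x1 = 1
seq [13+:10] = (word>>13) & 0x3ff = 94
id [10+:3] = (word>>10) & 0x7 = 4
chan [7+:3] = (word>>7) & 0x7 = 1
tag [0+:7] = (word>>0) & 0x7f = 113  ←
tag signed 7b, MSB=1: 113 - 128 = -15

-15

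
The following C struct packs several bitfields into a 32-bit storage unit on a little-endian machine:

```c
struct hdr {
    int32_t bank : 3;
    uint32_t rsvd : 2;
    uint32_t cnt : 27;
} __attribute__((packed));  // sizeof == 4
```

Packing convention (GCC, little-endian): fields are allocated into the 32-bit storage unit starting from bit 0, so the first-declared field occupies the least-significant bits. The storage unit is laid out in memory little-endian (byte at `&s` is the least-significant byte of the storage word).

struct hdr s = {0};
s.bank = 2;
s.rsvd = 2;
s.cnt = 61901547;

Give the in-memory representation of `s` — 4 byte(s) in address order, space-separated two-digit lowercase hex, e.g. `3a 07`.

72 5d 11 76

[0+:3] bank=2 & 0x7 = 0x2; word=0x00000002
[3+:2] rsvd=2 & 0x3 = 0x2; word=0x00000012
[5+:27] cnt=61901547 & 0x7ffffff = 0x3b08aeb; word=0x76115d72
word = 0x76115d72 → little-endian bytes:
  [0]=0x72  [1]=0x5d  [2]=0x11  [3]=0x76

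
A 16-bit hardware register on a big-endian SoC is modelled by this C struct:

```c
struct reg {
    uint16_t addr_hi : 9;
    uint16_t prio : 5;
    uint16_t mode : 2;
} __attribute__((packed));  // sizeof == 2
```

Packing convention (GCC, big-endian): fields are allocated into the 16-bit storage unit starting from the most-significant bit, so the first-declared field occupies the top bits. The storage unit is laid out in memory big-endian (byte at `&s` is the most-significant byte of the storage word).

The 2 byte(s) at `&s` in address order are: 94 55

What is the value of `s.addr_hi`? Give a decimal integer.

[0]=0x94 [1]=0x55 (big-endian) → word 0x9455
addr_hi [7+:9] = (word>>7) & 0x1ff = 296  ←
prio [2+:5] = (word>>2) & 0x1f = 21
mode [0+:2] = (word>>0) & 0x3 = 1

296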